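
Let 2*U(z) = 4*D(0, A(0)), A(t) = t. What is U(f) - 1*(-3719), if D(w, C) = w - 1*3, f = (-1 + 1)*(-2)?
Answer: 3713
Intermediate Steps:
f = 0 (f = 0*(-2) = 0)
D(w, C) = -3 + w (D(w, C) = w - 3 = -3 + w)
U(z) = -6 (U(z) = (4*(-3 + 0))/2 = (4*(-3))/2 = (½)*(-12) = -6)
U(f) - 1*(-3719) = -6 - 1*(-3719) = -6 + 3719 = 3713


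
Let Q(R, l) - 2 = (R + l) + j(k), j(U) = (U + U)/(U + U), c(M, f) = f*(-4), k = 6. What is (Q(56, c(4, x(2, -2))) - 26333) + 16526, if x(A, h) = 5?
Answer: -9768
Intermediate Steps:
c(M, f) = -4*f
j(U) = 1 (j(U) = (2*U)/((2*U)) = (2*U)*(1/(2*U)) = 1)
Q(R, l) = 3 + R + l (Q(R, l) = 2 + ((R + l) + 1) = 2 + (1 + R + l) = 3 + R + l)
(Q(56, c(4, x(2, -2))) - 26333) + 16526 = ((3 + 56 - 4*5) - 26333) + 16526 = ((3 + 56 - 20) - 26333) + 16526 = (39 - 26333) + 16526 = -26294 + 16526 = -9768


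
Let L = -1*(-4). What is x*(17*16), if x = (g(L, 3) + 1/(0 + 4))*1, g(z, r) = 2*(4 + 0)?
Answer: 2244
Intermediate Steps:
L = 4
g(z, r) = 8 (g(z, r) = 2*4 = 8)
x = 33/4 (x = (8 + 1/(0 + 4))*1 = (8 + 1/4)*1 = (33/4)*1 = 33/4 ≈ 8.2500)
x*(17*16) = 33*(17*16)/4 = (33/4)*272 = 2244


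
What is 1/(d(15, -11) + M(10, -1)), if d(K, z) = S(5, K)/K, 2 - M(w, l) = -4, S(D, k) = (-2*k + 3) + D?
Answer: 15/68 ≈ 0.22059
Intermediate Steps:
S(D, k) = 3 + D - 2*k (S(D, k) = (3 - 2*k) + D = 3 + D - 2*k)
M(w, l) = 6 (M(w, l) = 2 - 1*(-4) = 2 + 4 = 6)
d(K, z) = (8 - 2*K)/K (d(K, z) = (3 + 5 - 2*K)/K = (8 - 2*K)/K)
1/(d(15, -11) + M(10, -1)) = 1/((-2 + 8/15) + 6) = 1/(-22/15 + 6) = 1/(68/15) = 15/68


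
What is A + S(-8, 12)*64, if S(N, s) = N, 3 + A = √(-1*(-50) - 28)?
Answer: -515 + √22 ≈ -510.31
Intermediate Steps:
A = -3 + √22 (A = -3 + √(-1*(-50) - 28) = -3 + √(50 - 28) = -3 + √22 ≈ 1.6904)
A + S(-8, 12)*64 = (-3 + √22) - 8*64 = (-3 + √22) - 512 = -515 + √22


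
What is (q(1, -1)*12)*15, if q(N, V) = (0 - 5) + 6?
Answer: 180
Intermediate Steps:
q(N, V) = 1 (q(N, V) = -5 + 6 = 1)
(q(1, -1)*12)*15 = (1*12)*15 = 12*15 = 180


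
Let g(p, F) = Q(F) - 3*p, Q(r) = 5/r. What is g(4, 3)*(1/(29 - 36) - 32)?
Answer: 2325/7 ≈ 332.14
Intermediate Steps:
g(p, F) = -3*p + 5/F (g(p, F) = 5/F - 3*p = -3*p + 5/F)
g(4, 3)*(1/(29 - 36) - 32) = (-3*4 + 5/3)*(1/(29 - 36) - 32) = (-12 + 5*(⅓))*(1/(-7) - 32) = (-12 + 5/3)*(-⅐ - 32) = -31/3*(-225/7) = 2325/7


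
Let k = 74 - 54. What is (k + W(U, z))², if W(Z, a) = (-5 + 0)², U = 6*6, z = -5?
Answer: 2025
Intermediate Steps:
U = 36
W(Z, a) = 25 (W(Z, a) = (-5)² = 25)
k = 20
(k + W(U, z))² = (20 + 25)² = 45² = 2025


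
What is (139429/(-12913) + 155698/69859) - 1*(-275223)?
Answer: 248267984489304/902089267 ≈ 2.7521e+5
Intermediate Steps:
(139429/(-12913) + 155698/69859) - 1*(-275223) = (139429*(-1/12913) + 155698*(1/69859)) + 275223 = (-139429/12913 + 155698/69859) + 275223 = -7729842237/902089267 + 275223 = 248267984489304/902089267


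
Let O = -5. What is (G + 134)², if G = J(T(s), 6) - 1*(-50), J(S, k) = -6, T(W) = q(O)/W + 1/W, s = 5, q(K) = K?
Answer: 31684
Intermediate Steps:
T(W) = -4/W (T(W) = -5/W + 1/W = -4/W)
G = 44 (G = -6 - 1*(-50) = -6 + 50 = 44)
(G + 134)² = (44 + 134)² = 178² = 31684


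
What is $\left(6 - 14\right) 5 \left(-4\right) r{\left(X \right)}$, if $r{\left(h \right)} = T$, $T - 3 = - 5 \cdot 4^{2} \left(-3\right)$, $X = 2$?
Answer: $38880$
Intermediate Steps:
$T = 243$ ($T = 3 + - 5 \cdot 4^{2} \left(-3\right) = 3 + \left(-5\right) 16 \left(-3\right) = 3 - -240 = 3 + 240 = 243$)
$r{\left(h \right)} = 243$
$\left(6 - 14\right) 5 \left(-4\right) r{\left(X \right)} = \left(6 - 14\right) 5 \left(-4\right) 243 = \left(-8\right) \left(-20\right) 243 = 160 \cdot 243 = 38880$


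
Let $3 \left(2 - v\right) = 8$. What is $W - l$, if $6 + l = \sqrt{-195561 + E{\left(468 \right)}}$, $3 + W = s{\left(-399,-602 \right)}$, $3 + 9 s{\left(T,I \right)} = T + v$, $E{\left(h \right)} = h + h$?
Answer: $- \frac{1127}{27} - 15 i \sqrt{865} \approx -41.741 - 441.16 i$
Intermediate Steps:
$v = - \frac{2}{3}$ ($v = 2 - \frac{8}{3} = - \frac{2}{3} \approx -0.66667$)
$E{\left(h \right)} = 2 h$
$s{\left(T,I \right)} = - \frac{11}{27} + \frac{T}{9}$ ($s{\left(T,I \right)} = - \frac{1}{3} + \frac{T - \frac{2}{3}}{9} = - \frac{1}{3} + \frac{- \frac{2}{3} + T}{9} = - \frac{1}{3} + \left(- \frac{2}{27} + \frac{T}{9}\right) = - \frac{11}{27} + \frac{T}{9}$)
$W = - \frac{1289}{27}$ ($W = -3 + \left(- \frac{11}{27} + \frac{1}{9} \left(-399\right)\right) = -3 - \frac{1208}{27} = - \frac{1289}{27} \approx -47.741$)
$l = -6 + 15 i \sqrt{865}$ ($l = -6 + \sqrt{-195561 + 2 \cdot 468} = -6 + \sqrt{-195561 + 936} = -6 + \sqrt{-194625} = -6 + 15 i \sqrt{865} \approx -6.0 + 441.16 i$)
$W - l = - \frac{1289}{27} - \left(-6 + 15 i \sqrt{865}\right) = - \frac{1289}{27} + \left(6 - 15 i \sqrt{865}\right) = - \frac{1127}{27} - 15 i \sqrt{865}$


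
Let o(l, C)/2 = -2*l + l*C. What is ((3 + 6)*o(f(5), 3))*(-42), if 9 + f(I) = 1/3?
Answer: 6552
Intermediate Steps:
f(I) = -26/3 (f(I) = -9 + 1/3 = -26/3)
o(l, C) = -4*l + 2*C*l (o(l, C) = 2*(-2*l + l*C) = 2*(-2*l + C*l) = -4*l + 2*C*l)
((3 + 6)*o(f(5), 3))*(-42) = ((3 + 6)*(2*(-26/3)*(-2 + 3)))*(-42) = (9*(2*(-26/3)*1))*(-42) = (9*(-52/3))*(-42) = -156*(-42) = 6552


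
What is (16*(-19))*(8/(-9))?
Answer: 2432/9 ≈ 270.22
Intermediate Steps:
(16*(-19))*(8/(-9)) = -2432*(-1)/9 = -304*(-8/9) = 2432/9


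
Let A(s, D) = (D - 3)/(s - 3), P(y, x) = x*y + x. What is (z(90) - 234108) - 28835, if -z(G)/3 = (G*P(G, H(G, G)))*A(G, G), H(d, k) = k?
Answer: -2474243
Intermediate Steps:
P(y, x) = x + x*y
A(s, D) = (-3 + D)/(-3 + s)
z(G) = -3*G**2*(1 + G) (z(G) = -3*G*(G*(1 + G))*(-3 + G)/(-3 + G) = -3*G**2*(1 + G))
(z(90) - 234108) - 28835 = (3*90**2*(-1 - 1*90) - 234108) - 28835 = (3*8100*(-1 - 90) - 234108) - 28835 = (3*8100*(-91) - 234108) - 28835 = (-2211300 - 234108) - 28835 = -2445408 - 28835 = -2474243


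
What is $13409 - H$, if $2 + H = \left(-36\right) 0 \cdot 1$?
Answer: $13411$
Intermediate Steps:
$H = -2$ ($H = -2 + \left(-36\right) 0 \cdot 1 = -2 + 0 \cdot 1 = -2 + 0 = -2$)
$13409 - H = 13409 - -2 = 13409 + 2 = 13411$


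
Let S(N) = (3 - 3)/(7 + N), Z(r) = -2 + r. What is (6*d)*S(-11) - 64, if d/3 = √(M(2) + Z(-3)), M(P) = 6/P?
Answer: -64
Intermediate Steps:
d = 3*I*√2 (d = 3*√(6/2 + (-2 - 3)) = 3*√(6*(½) - 5) = 3*√(3 - 5) = 3*√(-2) = 3*(I*√2) = 3*I*√2 ≈ 4.2426*I)
S(N) = 0 (S(N) = 0/(7 + N) = 0)
(6*d)*S(-11) - 64 = (6*(3*I*√2))*0 - 64 = (18*I*√2)*0 - 64 = 0 - 64 = -64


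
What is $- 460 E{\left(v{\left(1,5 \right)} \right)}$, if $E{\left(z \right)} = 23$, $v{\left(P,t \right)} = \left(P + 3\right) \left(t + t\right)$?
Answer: $-10580$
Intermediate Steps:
$v{\left(P,t \right)} = 2 t \left(3 + P\right)$ ($v{\left(P,t \right)} = \left(3 + P\right) 2 t = 2 t \left(3 + P\right)$)
$- 460 E{\left(v{\left(1,5 \right)} \right)} = \left(-460\right) 23 = -10580$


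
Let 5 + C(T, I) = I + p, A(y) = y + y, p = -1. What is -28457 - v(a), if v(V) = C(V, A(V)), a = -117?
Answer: -28217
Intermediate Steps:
A(y) = 2*y
C(T, I) = -6 + I (C(T, I) = -5 + (I - 1) = -5 + (-1 + I) = -6 + I)
v(V) = -6 + 2*V
-28457 - v(a) = -28457 - (-6 + 2*(-117)) = -28457 - (-6 - 234) = -28457 - 1*(-240) = -28457 + 240 = -28217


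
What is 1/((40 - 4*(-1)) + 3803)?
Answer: 1/3847 ≈ 0.00025994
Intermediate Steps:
1/((40 - 4*(-1)) + 3803) = 1/((40 + 4) + 3803) = 1/(44 + 3803) = 1/3847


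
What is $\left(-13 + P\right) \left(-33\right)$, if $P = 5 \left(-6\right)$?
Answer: $1419$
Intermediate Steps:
$P = -30$
$\left(-13 + P\right) \left(-33\right) = \left(-13 - 30\right) \left(-33\right) = \left(-43\right) \left(-33\right) = 1419$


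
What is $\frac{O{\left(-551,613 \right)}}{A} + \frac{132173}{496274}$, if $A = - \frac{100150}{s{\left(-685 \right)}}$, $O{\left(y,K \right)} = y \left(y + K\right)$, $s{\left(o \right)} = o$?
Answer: $- \frac{1160005585983}{4970184110} \approx -233.39$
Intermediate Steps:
$O{\left(y,K \right)} = y \left(K + y\right)$
$A = \frac{20030}{137}$ ($A = - \frac{100150}{-685} = \left(-100150\right) \left(- \frac{1}{685}\right) = \frac{20030}{137} \approx 146.2$)
$\frac{O{\left(-551,613 \right)}}{A} + \frac{132173}{496274} = \frac{\left(-551\right) \left(613 - 551\right)}{\frac{20030}{137}} + \frac{132173}{496274} = \left(-551\right) 62 \cdot \frac{137}{20030} + 132173 \cdot \frac{1}{496274} = \left(-34162\right) \frac{137}{20030} + \frac{132173}{496274} = - \frac{2340097}{10015} + \frac{132173}{496274} = - \frac{1160005585983}{4970184110}$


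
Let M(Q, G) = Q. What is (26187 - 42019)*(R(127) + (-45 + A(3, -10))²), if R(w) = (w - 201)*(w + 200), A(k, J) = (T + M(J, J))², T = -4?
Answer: 22117304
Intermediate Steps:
A(k, J) = (-4 + J)²
R(w) = (-201 + w)*(200 + w)
(26187 - 42019)*(R(127) + (-45 + A(3, -10))²) = (26187 - 42019)*((-40200 + 127² - 1*127) + (-45 + (-4 - 10)²)²) = -15832*((-40200 + 16129 - 127) + (-45 + (-14)²)²) = -15832*(-24198 + (-45 + 196)²) = -15832*(-24198 + 151²) = -15832*(-24198 + 22801) = -15832*(-1397) = 22117304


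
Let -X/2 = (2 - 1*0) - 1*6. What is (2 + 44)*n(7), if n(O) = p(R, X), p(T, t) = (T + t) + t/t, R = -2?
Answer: 322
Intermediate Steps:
X = 8 (X = -2*((2 - 1*0) - 1*6) = -2*((2 + 0) - 6) = -2*(2 - 6) = -2*(-4) = 8)
p(T, t) = 1 + T + t (p(T, t) = (T + t) + 1 = 1 + T + t)
n(O) = 7 (n(O) = 1 - 2 + 8 = 7)
(2 + 44)*n(7) = (2 + 44)*7 = 46*7 = 322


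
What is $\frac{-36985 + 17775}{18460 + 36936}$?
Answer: $- \frac{9605}{27698} \approx -0.34678$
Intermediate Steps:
$\frac{-36985 + 17775}{18460 + 36936} = - \frac{19210}{55396} = \left(-19210\right) \frac{1}{55396} = - \frac{9605}{27698}$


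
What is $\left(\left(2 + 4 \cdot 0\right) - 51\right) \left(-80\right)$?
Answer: $3920$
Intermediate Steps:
$\left(\left(2 + 4 \cdot 0\right) - 51\right) \left(-80\right) = \left(\left(2 + 0\right) - 51\right) \left(-80\right) = \left(2 - 51\right) \left(-80\right) = \left(-49\right) \left(-80\right) = 3920$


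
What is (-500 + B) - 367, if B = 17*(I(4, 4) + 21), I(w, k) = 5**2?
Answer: -85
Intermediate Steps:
I(w, k) = 25
B = 782 (B = 17*(25 + 21) = 17*46 = 782)
(-500 + B) - 367 = (-500 + 782) - 367 = 282 - 367 = -85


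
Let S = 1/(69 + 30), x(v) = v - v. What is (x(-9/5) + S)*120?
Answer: 40/33 ≈ 1.2121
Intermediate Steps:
x(v) = 0
S = 1/99 ≈ 0.010101
(x(-9/5) + S)*120 = (0 + 1/99)*120 = (1/99)*120 = 40/33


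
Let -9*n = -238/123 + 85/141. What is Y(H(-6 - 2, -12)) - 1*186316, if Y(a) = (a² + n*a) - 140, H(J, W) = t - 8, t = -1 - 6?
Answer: -1076614246/5781 ≈ -1.8623e+5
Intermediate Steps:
n = 2567/17343 (n = -(-238/123 + 85/141)/9 = -⅑*(-2567/1927) = 2567/17343 ≈ 0.14801)
t = -7
H(J, W) = -15 (H(J, W) = -7 - 8 = -15)
Y(a) = -140 + a² + 2567*a/17343 (Y(a) = (a² + 2567*a/17343) - 140 = -140 + a² + 2567*a/17343)
Y(H(-6 - 2, -12)) - 1*186316 = (-140 + (-15)² + (2567/17343)*(-15)) - 1*186316 = (-140 + 225 - 12835/5781) - 186316 = 478550/5781 - 186316 = -1076614246/5781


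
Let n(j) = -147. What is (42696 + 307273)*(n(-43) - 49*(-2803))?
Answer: 48015746800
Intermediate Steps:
(42696 + 307273)*(n(-43) - 49*(-2803)) = (42696 + 307273)*(-147 - 49*(-2803)) = 349969*(-147 + 137347) = 349969*137200 = 48015746800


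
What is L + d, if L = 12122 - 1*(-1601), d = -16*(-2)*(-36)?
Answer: 12571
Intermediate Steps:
d = -1152 (d = 32*(-36) = -1152)
L = 13723 (L = 12122 + 1601 = 13723)
L + d = 13723 - 1152 = 12571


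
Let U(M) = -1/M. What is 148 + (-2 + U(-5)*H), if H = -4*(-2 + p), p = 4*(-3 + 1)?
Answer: 154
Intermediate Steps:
p = -8 (p = 4*(-2) = -8)
H = 40 (H = -4*(-2 - 8) = -4*(-10) = 40)
148 + (-2 + U(-5)*H) = 148 + (-2 - 1/(-5)*40) = 148 + (-2 - 1*(-⅕)*40) = 148 + (-2 + (⅕)*40) = 148 + (-2 + 8) = 148 + 6 = 154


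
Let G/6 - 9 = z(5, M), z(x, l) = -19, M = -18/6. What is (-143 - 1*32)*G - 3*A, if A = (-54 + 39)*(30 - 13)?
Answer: 11265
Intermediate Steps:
A = -255 (A = -15*17 = -255)
M = -3 (M = -18*1/6 = -3)
G = -60 (G = 54 + 6*(-19) = 54 - 114 = -60)
(-143 - 1*32)*G - 3*A = (-143 - 1*32)*(-60) - 3*(-255) = (-143 - 32)*(-60) + 765 = -175*(-60) + 765 = 10500 + 765 = 11265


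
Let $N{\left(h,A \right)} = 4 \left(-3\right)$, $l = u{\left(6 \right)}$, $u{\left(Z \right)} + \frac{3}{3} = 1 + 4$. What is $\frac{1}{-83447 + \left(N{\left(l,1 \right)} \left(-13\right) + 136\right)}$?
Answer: $- \frac{1}{83155} \approx -1.2026 \cdot 10^{-5}$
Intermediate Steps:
$u{\left(Z \right)} = 4$ ($u{\left(Z \right)} = -1 + \left(1 + 4\right) = -1 + 5 = 4$)
$l = 4$
$N{\left(h,A \right)} = -12$
$\frac{1}{-83447 + \left(N{\left(l,1 \right)} \left(-13\right) + 136\right)} = \frac{1}{-83447 + \left(\left(-12\right) \left(-13\right) + 136\right)} = \frac{1}{-83447 + \left(156 + 136\right)} = \frac{1}{-83447 + 292} = \frac{1}{-83155} = - \frac{1}{83155}$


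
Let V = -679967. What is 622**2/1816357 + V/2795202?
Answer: -153643889651/5077084719114 ≈ -0.030262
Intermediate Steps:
622**2/1816357 + V/2795202 = 622**2/1816357 - 679967/2795202 = 386884*(1/1816357) - 679967*1/2795202 = 386884/1816357 - 679967/2795202 = -153643889651/5077084719114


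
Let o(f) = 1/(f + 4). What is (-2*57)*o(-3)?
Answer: -114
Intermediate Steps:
o(f) = 1/(4 + f)
(-2*57)*o(-3) = (-2*57)/(4 - 3) = -114/1 = -114*1 = -114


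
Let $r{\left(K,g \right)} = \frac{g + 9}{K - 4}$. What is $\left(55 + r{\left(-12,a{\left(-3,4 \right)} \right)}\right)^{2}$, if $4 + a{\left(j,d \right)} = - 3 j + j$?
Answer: $\frac{755161}{256} \approx 2949.8$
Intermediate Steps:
$a{\left(j,d \right)} = -4 - 2 j$ ($a{\left(j,d \right)} = -4 + \left(- 3 j + j\right) = -4 - 2 j$)
$r{\left(K,g \right)} = \frac{9 + g}{-4 + K}$
$\left(55 + r{\left(-12,a{\left(-3,4 \right)} \right)}\right)^{2} = \left(55 + \frac{9 - -2}{-4 - 12}\right)^{2} = \left(55 + \frac{9 + \left(-4 + 6\right)}{-16}\right)^{2} = \left(55 - \frac{9 + 2}{16}\right)^{2} = \left(55 - \frac{11}{16}\right)^{2} = \left(\frac{869}{16}\right)^{2} = \frac{755161}{256}$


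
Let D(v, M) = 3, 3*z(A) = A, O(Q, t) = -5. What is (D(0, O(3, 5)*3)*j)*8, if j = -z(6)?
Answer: -48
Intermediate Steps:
z(A) = A/3
j = -2 (j = -6/3 = -1*2 = -2)
(D(0, O(3, 5)*3)*j)*8 = (3*(-2))*8 = -6*8 = -48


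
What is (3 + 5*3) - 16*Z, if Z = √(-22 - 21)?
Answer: 18 - 16*I*√43 ≈ 18.0 - 104.92*I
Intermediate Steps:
Z = I*√43 (Z = √(-43) = I*√43 ≈ 6.5574*I)
(3 + 5*3) - 16*Z = (3 + 5*3) - 16*I*√43 = (3 + 15) - 16*I*√43 = 18 - 16*I*√43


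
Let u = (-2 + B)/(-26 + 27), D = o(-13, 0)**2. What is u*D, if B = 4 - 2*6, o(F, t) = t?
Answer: 0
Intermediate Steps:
D = 0 (D = 0**2 = 0)
B = -8 (B = 4 - 12 = -8)
u = -10 (u = (-2 - 8)/(-26 + 27) = -10/1 = -10*1 = -10)
u*D = -10*0 = 0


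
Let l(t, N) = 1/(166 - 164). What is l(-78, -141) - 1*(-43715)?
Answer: 87431/2 ≈ 43716.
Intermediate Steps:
l(t, N) = ½ (l(t, N) = 1/2 = ½)
l(-78, -141) - 1*(-43715) = ½ - 1*(-43715) = ½ + 43715 = 87431/2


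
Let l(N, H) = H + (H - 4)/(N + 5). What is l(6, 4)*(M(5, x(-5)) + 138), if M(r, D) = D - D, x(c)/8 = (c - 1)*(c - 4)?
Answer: 552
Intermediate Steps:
x(c) = 8*(-1 + c)*(-4 + c) (x(c) = 8*((c - 1)*(c - 4)) = 8*((-1 + c)*(-4 + c)) = 8*(-1 + c)*(-4 + c))
M(r, D) = 0
l(N, H) = H + (-4 + H)/(5 + N)
l(6, 4)*(M(5, x(-5)) + 138) = ((-4 + 6*4 + 4*6)/(5 + 6))*(0 + 138) = ((-4 + 24 + 24)/11)*138 = ((1/11)*44)*138 = 4*138 = 552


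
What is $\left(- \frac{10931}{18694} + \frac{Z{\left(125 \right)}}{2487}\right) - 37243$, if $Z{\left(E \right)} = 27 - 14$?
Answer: $- \frac{1731527679029}{46491978} \approx -37244.0$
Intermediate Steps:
$Z{\left(E \right)} = 13$
$\left(- \frac{10931}{18694} + \frac{Z{\left(125 \right)}}{2487}\right) - 37243 = \left(- \frac{10931}{18694} + \frac{13}{2487}\right) - 37243 = - \frac{26942375}{46491978} - 37243 = - \frac{1731527679029}{46491978}$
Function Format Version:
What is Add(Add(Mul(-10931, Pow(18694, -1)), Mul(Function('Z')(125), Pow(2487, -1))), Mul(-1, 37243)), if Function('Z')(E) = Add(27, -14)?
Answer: Rational(-1731527679029, 46491978) ≈ -37244.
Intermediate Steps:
Function('Z')(E) = 13
Add(Add(Mul(-10931, Pow(18694, -1)), Mul(Function('Z')(125), Pow(2487, -1))), Mul(-1, 37243)) = Add(Add(Mul(-10931, Pow(18694, -1)), Mul(13, Pow(2487, -1))), Mul(-1, 37243)) = Add(Add(Mul(-10931, Rational(1, 18694)), Mul(13, Rational(1, 2487))), -37243) = Add(Add(Rational(-10931, 18694), Rational(13, 2487)), -37243) = Add(Rational(-26942375, 46491978), -37243) = Rational(-1731527679029, 46491978)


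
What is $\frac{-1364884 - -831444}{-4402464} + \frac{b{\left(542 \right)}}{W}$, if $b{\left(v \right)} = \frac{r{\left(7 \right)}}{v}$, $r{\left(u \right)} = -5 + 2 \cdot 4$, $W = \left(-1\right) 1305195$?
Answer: $\frac{3930873046523}{32441376127710} \approx 0.12117$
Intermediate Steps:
$W = -1305195$
$r{\left(u \right)} = 3$ ($r{\left(u \right)} = -5 + 8 = 3$)
$b{\left(v \right)} = \frac{3}{v}$
$\frac{-1364884 - -831444}{-4402464} + \frac{b{\left(542 \right)}}{W} = \frac{-1364884 - -831444}{-4402464} + \frac{3 \cdot \frac{1}{542}}{-1305195} = \left(-1364884 + 831444\right) \left(- \frac{1}{4402464}\right) + 3 \cdot \frac{1}{542} \left(- \frac{1}{1305195}\right) = \left(-533440\right) \left(- \frac{1}{4402464}\right) + \frac{3}{542} \left(- \frac{1}{1305195}\right) = \frac{16670}{137577} - \frac{1}{235805230} = \frac{3930873046523}{32441376127710}$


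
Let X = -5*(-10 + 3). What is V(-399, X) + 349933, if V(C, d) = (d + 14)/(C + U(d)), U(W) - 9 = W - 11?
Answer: 128075429/366 ≈ 3.4993e+5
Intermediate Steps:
U(W) = -2 + W (U(W) = 9 + (W - 11) = 9 + (-11 + W) = -2 + W)
X = 35 (X = -5*(-7) = 35)
V(C, d) = (14 + d)/(-2 + C + d) (V(C, d) = (d + 14)/(C + (-2 + d)) = (14 + d)/(-2 + C + d))
V(-399, X) + 349933 = (14 + 35)/(-2 - 399 + 35) + 349933 = 49/(-366) + 349933 = -1/366*49 + 349933 = -49/366 + 349933 = 128075429/366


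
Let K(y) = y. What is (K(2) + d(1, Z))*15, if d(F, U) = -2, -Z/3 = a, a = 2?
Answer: 0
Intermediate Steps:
Z = -6 (Z = -3*2 = -6)
(K(2) + d(1, Z))*15 = (2 - 2)*15 = 0*15 = 0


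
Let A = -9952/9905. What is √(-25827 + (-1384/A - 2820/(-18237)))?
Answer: 3*I*√38839213308486137/3781138 ≈ 156.36*I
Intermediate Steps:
A = -9952/9905 (A = -9952*1/9905 = -9952/9905 ≈ -1.0047)
√(-25827 + (-1384/A - 2820/(-18237))) = √(-25827 + (-1384/(-9952/9905) - 2820/(-18237))) = √(-25827 + (-1384*(-9905/9952) - 2820*(-1/18237))) = √(-25827 + (1713565/1244 + 940/6079)) = √(-25827 + 10417930995/7562276) = √(-184892971257/7562276) = 3*I*√38839213308486137/3781138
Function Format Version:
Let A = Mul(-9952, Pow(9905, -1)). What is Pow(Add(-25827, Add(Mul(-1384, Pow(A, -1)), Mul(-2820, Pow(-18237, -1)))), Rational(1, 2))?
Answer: Mul(Rational(3, 3781138), I, Pow(38839213308486137, Rational(1, 2))) ≈ Mul(156.36, I)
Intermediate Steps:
A = Rational(-9952, 9905) (A = Mul(-9952, Rational(1, 9905)) = Rational(-9952, 9905) ≈ -1.0047)
Pow(Add(-25827, Add(Mul(-1384, Pow(A, -1)), Mul(-2820, Pow(-18237, -1)))), Rational(1, 2)) = Pow(Add(-25827, Add(Mul(-1384, Pow(Rational(-9952, 9905), -1)), Mul(-2820, Pow(-18237, -1)))), Rational(1, 2)) = Pow(Add(-25827, Add(Mul(-1384, Rational(-9905, 9952)), Mul(-2820, Rational(-1, 18237)))), Rational(1, 2)) = Pow(Add(-25827, Add(Rational(1713565, 1244), Rational(940, 6079))), Rational(1, 2)) = Pow(Add(-25827, Rational(10417930995, 7562276)), Rational(1, 2)) = Pow(Rational(-184892971257, 7562276), Rational(1, 2)) = Mul(Rational(3, 3781138), I, Pow(38839213308486137, Rational(1, 2)))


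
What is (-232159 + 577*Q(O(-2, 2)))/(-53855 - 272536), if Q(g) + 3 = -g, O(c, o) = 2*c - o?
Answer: 230428/326391 ≈ 0.70599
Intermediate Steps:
O(c, o) = -o + 2*c
Q(g) = -3 - g
(-232159 + 577*Q(O(-2, 2)))/(-53855 - 272536) = (-232159 + 577*(-3 - (-1*2 + 2*(-2))))/(-53855 - 272536) = (-232159 + 577*(-3 - (-2 - 4)))/(-326391) = (-232159 + 577*(-3 - 1*(-6)))*(-1/326391) = (-232159 + 577*(-3 + 6))*(-1/326391) = (-232159 + 577*3)*(-1/326391) = (-232159 + 1731)*(-1/326391) = -230428*(-1/326391) = 230428/326391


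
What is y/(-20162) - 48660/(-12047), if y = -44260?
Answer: 757141570/121445807 ≈ 6.2344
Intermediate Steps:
y/(-20162) - 48660/(-12047) = -44260/(-20162) - 48660/(-12047) = -44260*(-1/20162) - 48660*(-1/12047) = 22130/10081 + 48660/12047 = 757141570/121445807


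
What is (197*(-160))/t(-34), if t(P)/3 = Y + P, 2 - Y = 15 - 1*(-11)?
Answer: 15760/87 ≈ 181.15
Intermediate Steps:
Y = -24 (Y = 2 - (15 - 1*(-11)) = 2 - (15 + 11) = 2 - 1*26 = 2 - 26 = -24)
t(P) = -72 + 3*P (t(P) = 3*(-24 + P) = -72 + 3*P)
(197*(-160))/t(-34) = (197*(-160))/(-72 + 3*(-34)) = -31520/(-72 - 102) = -31520/(-174) = -31520*(-1/174) = 15760/87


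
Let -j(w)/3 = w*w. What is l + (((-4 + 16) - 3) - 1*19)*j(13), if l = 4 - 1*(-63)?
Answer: 5137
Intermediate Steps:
l = 67 (l = 4 + 63 = 67)
j(w) = -3*w**2 (j(w) = -3*w*w = -3*w**2)
l + (((-4 + 16) - 3) - 1*19)*j(13) = 67 + (((-4 + 16) - 3) - 1*19)*(-3*13**2) = 67 + ((12 - 3) - 19)*(-3*169) = 67 + (9 - 19)*(-507) = 67 - 10*(-507) = 67 + 5070 = 5137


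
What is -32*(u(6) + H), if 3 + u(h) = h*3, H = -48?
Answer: 1056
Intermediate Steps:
u(h) = -3 + 3*h (u(h) = -3 + h*3 = -3 + 3*h)
-32*(u(6) + H) = -32*((-3 + 3*6) - 48) = -32*((-3 + 18) - 48) = -32*(15 - 48) = -32*(-33) = 1056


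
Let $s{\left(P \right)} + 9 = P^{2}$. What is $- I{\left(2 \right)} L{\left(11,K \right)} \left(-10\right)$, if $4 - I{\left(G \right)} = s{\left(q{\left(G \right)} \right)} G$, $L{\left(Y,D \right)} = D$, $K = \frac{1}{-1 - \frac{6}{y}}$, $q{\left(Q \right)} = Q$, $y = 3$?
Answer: $- \frac{140}{3} \approx -46.667$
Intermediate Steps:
$K = - \frac{1}{3}$ ($K = \frac{1}{-1 - \frac{6}{3}} = \frac{1}{-1 - 2} = \frac{1}{-3} = - \frac{1}{3} \approx -0.33333$)
$s{\left(P \right)} = -9 + P^{2}$
$I{\left(G \right)} = 4 - G \left(-9 + G^{2}\right)$ ($I{\left(G \right)} = 4 - \left(-9 + G^{2}\right) G = 4 - G \left(-9 + G^{2}\right)$)
$- I{\left(2 \right)} L{\left(11,K \right)} \left(-10\right) = - \left(4 - 2 \left(-9 + 2^{2}\right)\right) \left(- \frac{1}{3}\right) \left(-10\right) = - \left(4 - 2 \left(-9 + 4\right)\right) \left(- \frac{1}{3}\right) \left(-10\right) = - \left(4 - 2 \left(-5\right)\right) \left(- \frac{1}{3}\right) \left(-10\right) = - \left(4 + 10\right) \left(- \frac{1}{3}\right) \left(-10\right) = - 14 \left(- \frac{1}{3}\right) \left(-10\right) = - \frac{\left(-14\right) \left(-10\right)}{3} = \left(-1\right) \frac{140}{3} = - \frac{140}{3}$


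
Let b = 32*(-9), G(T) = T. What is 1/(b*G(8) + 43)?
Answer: -1/2261 ≈ -0.00044228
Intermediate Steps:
b = -288
1/(b*G(8) + 43) = 1/(-288*8 + 43) = 1/(-2304 + 43) = 1/(-2261) = -1/2261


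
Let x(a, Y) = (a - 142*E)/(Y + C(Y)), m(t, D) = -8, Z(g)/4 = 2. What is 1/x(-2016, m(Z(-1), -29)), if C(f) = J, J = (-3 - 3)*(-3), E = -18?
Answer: 1/54 ≈ 0.018519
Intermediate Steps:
Z(g) = 8 (Z(g) = 4*2 = 8)
J = 18 (J = -6*(-3) = 18)
C(f) = 18
x(a, Y) = (2556 + a)/(18 + Y) (x(a, Y) = (a - 142*(-18))/(Y + 18) = (a + 2556)/(18 + Y) = (2556 + a)/(18 + Y))
1/x(-2016, m(Z(-1), -29)) = 1/((2556 - 2016)/(18 - 8)) = 1/(540/10) = 1/((⅒)*540) = 1/54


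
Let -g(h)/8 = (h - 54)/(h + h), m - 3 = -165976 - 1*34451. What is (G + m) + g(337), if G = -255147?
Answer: -153528559/337 ≈ -4.5557e+5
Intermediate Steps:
m = -200424 (m = 3 + (-165976 - 1*34451) = 3 + (-165976 - 34451) = 3 - 200427 = -200424)
g(h) = -4*(-54 + h)/h (g(h) = -8*(h - 54)/(h + h) = -8*(-54 + h)/(2*h) = -8*(-54 + h)*1/(2*h) = -4*(-54 + h)/h)
(G + m) + g(337) = (-255147 - 200424) + (-4 + 216/337) = -455571 + (-4 + 216*(1/337)) = -455571 + (-4 + 216/337) = -455571 - 1132/337 = -153528559/337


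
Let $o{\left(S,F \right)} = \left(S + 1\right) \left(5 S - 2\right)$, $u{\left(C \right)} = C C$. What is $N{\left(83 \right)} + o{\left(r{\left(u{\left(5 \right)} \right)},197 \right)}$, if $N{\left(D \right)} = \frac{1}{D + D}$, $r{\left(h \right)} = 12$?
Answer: $\frac{125165}{166} \approx 754.01$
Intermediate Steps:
$u{\left(C \right)} = C^{2}$
$N{\left(D \right)} = \frac{1}{2 D}$
$o{\left(S,F \right)} = \left(1 + S\right) \left(-2 + 5 S\right)$
$N{\left(83 \right)} + o{\left(r{\left(u{\left(5 \right)} \right)},197 \right)} = \frac{1}{2 \cdot 83} + \left(-2 + 3 \cdot 12 + 5 \cdot 12^{2}\right) = \frac{1}{2} \cdot \frac{1}{83} + \left(-2 + 36 + 5 \cdot 144\right) = \frac{1}{166} + \left(-2 + 36 + 720\right) = \frac{1}{166} + 754 = \frac{125165}{166}$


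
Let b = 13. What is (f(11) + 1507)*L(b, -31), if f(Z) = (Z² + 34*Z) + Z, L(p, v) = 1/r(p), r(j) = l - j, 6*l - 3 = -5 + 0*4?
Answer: -6039/40 ≈ -150.98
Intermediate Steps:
l = -⅓ (l = ½ + (-5 + 0*4)/6 = ½ + (-5 + 0)/6 = ½ + (⅙)*(-5) = ½ - ⅚ = -⅓ ≈ -0.33333)
r(j) = -⅓ - j
L(p, v) = 1/(-⅓ - p)
f(Z) = Z² + 35*Z
(f(11) + 1507)*L(b, -31) = (11*(35 + 11) + 1507)*(-3/(1 + 3*13)) = (11*46 + 1507)*(-3/(1 + 39)) = (506 + 1507)*(-3/40) = 2013*(-3*1/40) = 2013*(-3/40) = -6039/40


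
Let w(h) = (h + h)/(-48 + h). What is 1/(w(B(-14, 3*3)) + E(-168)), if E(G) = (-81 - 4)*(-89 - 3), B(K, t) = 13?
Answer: 35/273674 ≈ 0.00012789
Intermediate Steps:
E(G) = 7820 (E(G) = -85*(-92) = 7820)
w(h) = 2*h/(-48 + h) (w(h) = (2*h)/(-48 + h) = 2*h/(-48 + h))
1/(w(B(-14, 3*3)) + E(-168)) = 1/(2*13/(-48 + 13) + 7820) = 1/(2*13/(-35) + 7820) = 1/(2*13*(-1/35) + 7820) = 1/(-26/35 + 7820) = 1/(273674/35) = 35/273674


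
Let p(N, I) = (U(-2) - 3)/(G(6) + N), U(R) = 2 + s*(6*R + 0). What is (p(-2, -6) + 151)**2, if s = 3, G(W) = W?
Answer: 321489/16 ≈ 20093.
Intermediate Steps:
U(R) = 2 + 18*R (U(R) = 2 + 3*(6*R + 0) = 2 + 3*(6*R) = 2 + 18*R)
p(N, I) = -37/(6 + N) (p(N, I) = ((2 + 18*(-2)) - 3)/(6 + N) = ((2 - 36) - 3)/(6 + N) = (-34 - 3)/(6 + N) = -37/(6 + N))
(p(-2, -6) + 151)**2 = (-37/(6 - 2) + 151)**2 = (-37/4 + 151)**2 = (567/4)**2 = 321489/16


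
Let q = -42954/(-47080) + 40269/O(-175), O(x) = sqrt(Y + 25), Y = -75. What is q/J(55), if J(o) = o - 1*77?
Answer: -21477/517880 + 40269*I*sqrt(2)/220 ≈ -0.041471 + 258.86*I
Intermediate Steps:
J(o) = -77 + o (J(o) = o - 77 = -77 + o)
O(x) = 5*I*sqrt(2) (O(x) = sqrt(-75 + 25) = sqrt(-50) = 5*I*sqrt(2))
q = 21477/23540 - 40269*I*sqrt(2)/10 (q = -42954/(-47080) + 40269/((5*I*sqrt(2))) = -42954*(-1/47080) + 40269*(-I*sqrt(2)/10) = 21477/23540 - 40269*I*sqrt(2)/10 ≈ 0.91236 - 5694.9*I)
q/J(55) = (21477/23540 - 40269*I*sqrt(2)/10)/(-77 + 55) = (21477/23540 - 40269*I*sqrt(2)/10)/(-22) = (21477/23540 - 40269*I*sqrt(2)/10)*(-1/22) = -21477/517880 + 40269*I*sqrt(2)/220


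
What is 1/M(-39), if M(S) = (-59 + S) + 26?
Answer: -1/72 ≈ -0.013889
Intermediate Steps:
M(S) = -33 + S
1/M(-39) = 1/(-33 - 39) = 1/(-72) = -1/72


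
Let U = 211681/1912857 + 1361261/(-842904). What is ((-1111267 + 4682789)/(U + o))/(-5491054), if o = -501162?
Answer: 959760116625003336/739510800016229896947401 ≈ 1.2978e-6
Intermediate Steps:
U = -808490290351/537451605576 (U = 211681*(1/1912857) + 1361261*(-1/842904) = 211681/1912857 - 1361261/842904 = -808490290351/537451605576 ≈ -1.5043)
((-1111267 + 4682789)/(U + o))/(-5491054) = ((-1111267 + 4682789)/(-808490290351/537451605576 - 501162))/(-5491054) = (3571522/(-269351130043969663/537451605576))*(-1/5491054) = (3571522*(-537451605576/269351130043969663))*(-1/5491054) = -1919520233250006672/269351130043969663*(-1/5491054) = 959760116625003336/739510800016229896947401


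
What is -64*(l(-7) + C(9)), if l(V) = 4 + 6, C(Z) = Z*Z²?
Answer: -47296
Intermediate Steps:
C(Z) = Z³
l(V) = 10
-64*(l(-7) + C(9)) = -64*(10 + 9³) = -64*(10 + 729) = -64*739 = -47296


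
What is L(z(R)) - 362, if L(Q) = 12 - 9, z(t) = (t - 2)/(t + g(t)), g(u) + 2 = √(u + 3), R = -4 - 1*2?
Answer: -359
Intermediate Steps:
R = -6 (R = -4 - 2 = -6)
g(u) = -2 + √(3 + u) (g(u) = -2 + √(u + 3) = -2 + √(3 + u))
z(t) = (-2 + t)/(-2 + t + √(3 + t)) (z(t) = (t - 2)/(t + (-2 + √(3 + t))) = (-2 + t)/(-2 + t + √(3 + t)))
L(Q) = 3
L(z(R)) - 362 = 3 - 362 = -359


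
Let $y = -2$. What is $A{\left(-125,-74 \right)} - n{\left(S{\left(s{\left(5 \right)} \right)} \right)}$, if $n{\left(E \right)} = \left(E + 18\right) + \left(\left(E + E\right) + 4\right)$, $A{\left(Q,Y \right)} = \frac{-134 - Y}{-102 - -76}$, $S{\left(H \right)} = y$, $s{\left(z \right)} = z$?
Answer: $- \frac{178}{13} \approx -13.692$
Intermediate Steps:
$S{\left(H \right)} = -2$
$A{\left(Q,Y \right)} = \frac{67}{13} + \frac{Y}{26}$ ($A{\left(Q,Y \right)} = \frac{-134 - Y}{-102 + 76} = \frac{-134 - Y}{-26} = \left(-134 - Y\right) \left(- \frac{1}{26}\right) = \frac{67}{13} + \frac{Y}{26}$)
$n{\left(E \right)} = 22 + 3 E$ ($n{\left(E \right)} = \left(18 + E\right) + \left(2 E + 4\right) = \left(18 + E\right) + \left(4 + 2 E\right) = 22 + 3 E$)
$A{\left(-125,-74 \right)} - n{\left(S{\left(s{\left(5 \right)} \right)} \right)} = \left(\frac{67}{13} + \frac{1}{26} \left(-74\right)\right) - \left(22 + 3 \left(-2\right)\right) = \left(\frac{67}{13} - \frac{37}{13}\right) - \left(22 - 6\right) = \frac{30}{13} - 16 = - \frac{178}{13}$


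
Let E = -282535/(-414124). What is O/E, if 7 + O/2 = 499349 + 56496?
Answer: 460371711824/282535 ≈ 1.6294e+6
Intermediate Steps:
O = 1111676 (O = -14 + 2*(499349 + 56496) = -14 + 2*555845 = -14 + 1111690 = 1111676)
E = 282535/414124 (E = -282535*(-1/414124) = 282535/414124 ≈ 0.68225)
O/E = 1111676/(282535/414124) = 1111676*(414124/282535) = 460371711824/282535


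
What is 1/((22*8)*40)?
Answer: 1/7040 ≈ 0.00014205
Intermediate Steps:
1/((22*8)*40) = 1/(176*40) = 1/7040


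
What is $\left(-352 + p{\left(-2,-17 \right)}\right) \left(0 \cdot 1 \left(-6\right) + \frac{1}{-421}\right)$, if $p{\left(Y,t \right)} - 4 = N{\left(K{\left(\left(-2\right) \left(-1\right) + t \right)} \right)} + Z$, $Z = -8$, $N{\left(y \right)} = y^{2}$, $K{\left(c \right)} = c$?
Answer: $\frac{131}{421} \approx 0.31116$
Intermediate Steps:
$p{\left(Y,t \right)} = -4 + \left(2 + t\right)^{2}$ ($p{\left(Y,t \right)} = 4 + \left(\left(\left(-2\right) \left(-1\right) + t\right)^{2} - 8\right) = 4 + \left(\left(2 + t\right)^{2} - 8\right) = 4 + \left(-8 + \left(2 + t\right)^{2}\right) = -4 + \left(2 + t\right)^{2}$)
$\left(-352 + p{\left(-2,-17 \right)}\right) \left(0 \cdot 1 \left(-6\right) + \frac{1}{-421}\right) = \left(-352 - 17 \left(4 - 17\right)\right) \left(0 \cdot 1 \left(-6\right) + \frac{1}{-421}\right) = \left(-352 - -221\right) \left(0 \left(-6\right) - \frac{1}{421}\right) = \left(-352 + 221\right) \left(0 - \frac{1}{421}\right) = \left(-131\right) \left(- \frac{1}{421}\right) = \frac{131}{421}$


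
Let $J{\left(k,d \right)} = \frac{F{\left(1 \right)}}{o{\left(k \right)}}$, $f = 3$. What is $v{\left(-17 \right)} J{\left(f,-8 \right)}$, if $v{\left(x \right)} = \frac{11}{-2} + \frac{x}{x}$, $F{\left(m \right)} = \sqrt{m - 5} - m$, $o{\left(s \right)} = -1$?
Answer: $- \frac{9}{2} + 9 i \approx -4.5 + 9.0 i$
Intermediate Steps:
$F{\left(m \right)} = \sqrt{-5 + m} - m$
$J{\left(k,d \right)} = 1 - 2 i$ ($J{\left(k,d \right)} = \frac{\sqrt{-5 + 1} - 1}{-1} = \left(\sqrt{-4} - 1\right) \left(-1\right) = \left(2 i - 1\right) \left(-1\right) = \left(-1 + 2 i\right) \left(-1\right) = 1 - 2 i$)
$v{\left(x \right)} = - \frac{9}{2}$ ($v{\left(x \right)} = 11 \left(- \frac{1}{2}\right) + 1 = - \frac{11}{2} + 1 = - \frac{9}{2}$)
$v{\left(-17 \right)} J{\left(f,-8 \right)} = - \frac{9 \left(1 - 2 i\right)}{2} = - \frac{9}{2} + 9 i$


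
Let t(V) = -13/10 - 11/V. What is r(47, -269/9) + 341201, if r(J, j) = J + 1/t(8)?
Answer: 36513496/107 ≈ 3.4125e+5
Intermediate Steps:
t(V) = -13/10 - 11/V (t(V) = -13*⅒ - 11/V = -13/10 - 11/V)
r(J, j) = -40/107 + J (r(J, j) = J + 1/(-13/10 - 11/8) = J + 1/(-107/40) = J - 40/107 = -40/107 + J)
r(47, -269/9) + 341201 = (-40/107 + 47) + 341201 = 4989/107 + 341201 = 36513496/107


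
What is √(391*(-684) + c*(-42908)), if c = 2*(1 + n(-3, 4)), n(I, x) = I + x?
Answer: 2*I*√109769 ≈ 662.63*I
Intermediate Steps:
c = 4 (c = 2*(1 + (-3 + 4)) = 2*(1 + 1) = 2*2 = 4)
√(391*(-684) + c*(-42908)) = √(391*(-684) + 4*(-42908)) = √(-267444 - 171632) = √(-439076) = 2*I*√109769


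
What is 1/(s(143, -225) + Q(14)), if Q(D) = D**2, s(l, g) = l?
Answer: 1/339 ≈ 0.0029499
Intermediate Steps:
1/(s(143, -225) + Q(14)) = 1/(143 + 14**2) = 1/(143 + 196) = 1/339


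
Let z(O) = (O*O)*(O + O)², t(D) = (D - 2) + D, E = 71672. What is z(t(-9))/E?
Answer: 80000/8959 ≈ 8.9296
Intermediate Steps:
t(D) = -2 + 2*D (t(D) = (-2 + D) + D = -2 + 2*D)
z(O) = 4*O⁴ (z(O) = O²*(2*O)² = O²*(4*O²) = 4*O⁴)
z(t(-9))/E = (4*(-2 + 2*(-9))⁴)/71672 = (4*(-2 - 18)⁴)*(1/71672) = (4*(-20)⁴)*(1/71672) = (4*160000)*(1/71672) = 640000*(1/71672) = 80000/8959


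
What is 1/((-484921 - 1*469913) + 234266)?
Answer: -1/720568 ≈ -1.3878e-6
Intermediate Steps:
1/((-484921 - 1*469913) + 234266) = 1/((-484921 - 469913) + 234266) = 1/(-954834 + 234266) = 1/(-720568) = -1/720568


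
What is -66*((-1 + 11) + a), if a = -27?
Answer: 1122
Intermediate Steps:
-66*((-1 + 11) + a) = -66*((-1 + 11) - 27) = -66*(10 - 27) = -66*(-17) = 1122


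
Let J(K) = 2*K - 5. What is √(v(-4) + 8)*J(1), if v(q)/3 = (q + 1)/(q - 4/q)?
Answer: -3*√11 ≈ -9.9499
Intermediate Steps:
J(K) = -5 + 2*K
v(q) = 3*(1 + q)/(q - 4/q) (v(q) = 3*((q + 1)/(q - 4/q)) = 3*((1 + q)/(q - 4/q)) = 3*(1 + q)/(q - 4/q))
√(v(-4) + 8)*J(1) = √(3*(-4)*(1 - 4)/(-4 + (-4)²) + 8)*(-5 + 2*1) = √(3*(-4)*(-3)/(-4 + 16) + 8)*(-5 + 2) = √(3*(-4)*(-3)/12 + 8)*(-3) = √(3*(-4)*(1/12)*(-3) + 8)*(-3) = √(3 + 8)*(-3) = √11*(-3) = -3*√11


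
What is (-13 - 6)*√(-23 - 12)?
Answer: -19*I*√35 ≈ -112.41*I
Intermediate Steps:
(-13 - 6)*√(-23 - 12) = -19*I*√35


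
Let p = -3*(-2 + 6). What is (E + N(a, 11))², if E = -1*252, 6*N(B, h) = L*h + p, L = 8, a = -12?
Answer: 515524/9 ≈ 57280.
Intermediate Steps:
p = -12 (p = -3*4 = -12)
N(B, h) = -2 + 4*h/3 (N(B, h) = (8*h - 12)/6 = (-12 + 8*h)/6 = -2 + 4*h/3)
E = -252
(E + N(a, 11))² = (-252 + (-2 + (4/3)*11))² = (-252 + (-2 + 44/3))² = (-252 + 38/3)² = (-718/3)² = 515524/9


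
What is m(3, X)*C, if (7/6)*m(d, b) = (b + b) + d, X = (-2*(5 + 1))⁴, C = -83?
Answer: -2950650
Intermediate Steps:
X = 20736 (X = (-2*6)⁴ = (-12)⁴ = 20736)
m(d, b) = 6*d/7 + 12*b/7 (m(d, b) = 6*((b + b) + d)/7 = 6*(2*b + d)/7 = 6*(d + 2*b)/7 = 6*d/7 + 12*b/7)
m(3, X)*C = ((6/7)*3 + (12/7)*20736)*(-83) = (18/7 + 248832/7)*(-83) = 35550*(-83) = -2950650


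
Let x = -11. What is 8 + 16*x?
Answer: -168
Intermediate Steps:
8 + 16*x = 8 + 16*(-11) = 8 - 176 = -168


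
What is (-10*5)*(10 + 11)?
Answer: -1050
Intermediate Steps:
(-10*5)*(10 + 11) = -50*21 = -1050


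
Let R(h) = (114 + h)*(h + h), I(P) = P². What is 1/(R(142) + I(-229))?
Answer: 1/125145 ≈ 7.9907e-6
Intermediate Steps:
R(h) = 2*h*(114 + h) (R(h) = (114 + h)*(2*h) = 2*h*(114 + h))
1/(R(142) + I(-229)) = 1/(2*142*(114 + 142) + (-229)²) = 1/(2*142*256 + 52441) = 1/(72704 + 52441) = 1/125145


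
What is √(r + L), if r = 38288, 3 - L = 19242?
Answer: √19049 ≈ 138.02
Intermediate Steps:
L = -19239 (L = 3 - 1*19242 = 3 - 19242 = -19239)
√(r + L) = √(38288 - 19239) = √19049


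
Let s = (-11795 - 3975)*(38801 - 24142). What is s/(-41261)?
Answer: 231172430/41261 ≈ 5602.7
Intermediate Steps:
s = -231172430 (s = -15770*14659 = -231172430)
s/(-41261) = -231172430/(-41261) = -231172430*(-1/41261) = 231172430/41261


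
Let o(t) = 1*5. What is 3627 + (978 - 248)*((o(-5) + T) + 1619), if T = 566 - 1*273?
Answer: 1403037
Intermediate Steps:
o(t) = 5
T = 293 (T = 566 - 273 = 293)
3627 + (978 - 248)*((o(-5) + T) + 1619) = 3627 + (978 - 248)*((5 + 293) + 1619) = 3627 + 730*(298 + 1619) = 3627 + 730*1917 = 3627 + 1399410 = 1403037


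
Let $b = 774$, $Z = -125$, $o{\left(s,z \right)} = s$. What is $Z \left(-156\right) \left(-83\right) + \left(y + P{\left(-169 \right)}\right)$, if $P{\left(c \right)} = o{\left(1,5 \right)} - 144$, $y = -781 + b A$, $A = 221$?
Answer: $-1448370$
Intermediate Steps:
$y = 170273$ ($y = -781 + 774 \cdot 221 = -781 + 171054 = 170273$)
$P{\left(c \right)} = -143$ ($P{\left(c \right)} = 1 - 144 = -143$)
$Z \left(-156\right) \left(-83\right) + \left(y + P{\left(-169 \right)}\right) = \left(-125\right) \left(-156\right) \left(-83\right) + \left(170273 - 143\right) = 19500 \left(-83\right) + 170130 = -1618500 + 170130 = -1448370$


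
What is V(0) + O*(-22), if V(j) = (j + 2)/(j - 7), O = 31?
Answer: -4776/7 ≈ -682.29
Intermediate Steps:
V(j) = (2 + j)/(-7 + j)
V(0) + O*(-22) = (2 + 0)/(-7 + 0) + 31*(-22) = 2/(-7) - 682 = -⅐*2 - 682 = -2/7 - 682 = -4776/7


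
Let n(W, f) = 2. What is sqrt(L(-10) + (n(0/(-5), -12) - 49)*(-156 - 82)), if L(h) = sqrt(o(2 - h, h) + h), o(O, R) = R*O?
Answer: sqrt(11186 + I*sqrt(130)) ≈ 105.76 + 0.0539*I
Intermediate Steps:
o(O, R) = O*R
L(h) = sqrt(h + h*(2 - h)) (L(h) = sqrt((2 - h)*h + h) = sqrt(h*(2 - h) + h) = sqrt(h + h*(2 - h)))
sqrt(L(-10) + (n(0/(-5), -12) - 49)*(-156 - 82)) = sqrt(sqrt(-10*(3 - 1*(-10))) + (2 - 49)*(-156 - 82)) = sqrt(sqrt(-10*(3 + 10)) - 47*(-238)) = sqrt(sqrt(-10*13) + 11186) = sqrt(sqrt(-130) + 11186) = sqrt(I*sqrt(130) + 11186) = sqrt(11186 + I*sqrt(130))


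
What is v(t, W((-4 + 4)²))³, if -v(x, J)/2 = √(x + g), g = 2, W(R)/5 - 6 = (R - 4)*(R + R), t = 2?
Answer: -64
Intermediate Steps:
W(R) = 30 + 10*R*(-4 + R) (W(R) = 30 + 5*((R - 4)*(R + R)) = 30 + 5*((-4 + R)*(2*R)) = 30 + 5*(2*R*(-4 + R)) = 30 + 10*R*(-4 + R))
v(x, J) = -2*√(2 + x) (v(x, J) = -2*√(x + 2) = -2*√(2 + x))
v(t, W((-4 + 4)²))³ = (-2*√(2 + 2))³ = (-2*√4)³ = (-2*2)³ = (-4)³ = -64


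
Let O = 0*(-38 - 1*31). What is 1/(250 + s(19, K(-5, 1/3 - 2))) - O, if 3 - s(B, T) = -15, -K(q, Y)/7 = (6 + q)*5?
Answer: 1/268 ≈ 0.0037313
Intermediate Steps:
K(q, Y) = -210 - 35*q (K(q, Y) = -7*(6 + q)*5 = -7*(30 + 5*q) = -210 - 35*q)
s(B, T) = 18 (s(B, T) = 3 - 1*(-15) = 3 + 15 = 18)
O = 0 (O = 0*(-38 - 31) = 0*(-69) = 0)
1/(250 + s(19, K(-5, 1/3 - 2))) - O = 1/(250 + 18) - 1*0 = 1/268 + 0 = 1/268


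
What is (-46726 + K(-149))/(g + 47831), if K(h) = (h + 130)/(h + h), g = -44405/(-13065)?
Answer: -36384271677/37247402632 ≈ -0.97683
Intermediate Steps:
g = 8881/2613 (g = -44405*(-1/13065) = 8881/2613 ≈ 3.3988)
K(h) = (130 + h)/(2*h) (K(h) = (130 + h)/((2*h)) = (130 + h)*(1/(2*h)) = (130 + h)/(2*h))
(-46726 + K(-149))/(g + 47831) = (-46726 + (½)*(130 - 149)/(-149))/(8881/2613 + 47831) = (-46726 + (½)*(-1/149)*(-19))/(124991284/2613) = (-46726 + 19/298)*(2613/124991284) = -13924329/298*2613/124991284 = -36384271677/37247402632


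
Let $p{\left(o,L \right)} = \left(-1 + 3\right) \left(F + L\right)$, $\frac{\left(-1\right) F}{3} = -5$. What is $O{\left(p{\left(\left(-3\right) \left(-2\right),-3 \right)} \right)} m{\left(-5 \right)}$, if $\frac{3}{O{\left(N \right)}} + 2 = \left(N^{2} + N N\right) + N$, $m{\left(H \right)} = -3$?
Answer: $- \frac{9}{1174} \approx -0.0076661$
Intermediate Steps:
$F = 15$ ($F = \left(-3\right) \left(-5\right) = 15$)
$p{\left(o,L \right)} = 30 + 2 L$ ($p{\left(o,L \right)} = \left(-1 + 3\right) \left(15 + L\right) = 2 \left(15 + L\right) = 30 + 2 L$)
$O{\left(N \right)} = \frac{3}{-2 + N + 2 N^{2}}$ ($O{\left(N \right)} = \frac{3}{-2 + \left(\left(N^{2} + N N\right) + N\right)} = \frac{3}{-2 + \left(\left(N^{2} + N^{2}\right) + N\right)} = \frac{3}{-2 + \left(2 N^{2} + N\right)} = \frac{3}{-2 + \left(N + 2 N^{2}\right)} = \frac{3}{-2 + N + 2 N^{2}}$)
$O{\left(p{\left(\left(-3\right) \left(-2\right),-3 \right)} \right)} m{\left(-5 \right)} = \frac{3}{-2 + \left(30 + 2 \left(-3\right)\right) + 2 \left(30 + 2 \left(-3\right)\right)^{2}} \left(-3\right) = \frac{3}{-2 + \left(30 - 6\right) + 2 \left(30 - 6\right)^{2}} \left(-3\right) = \frac{3}{-2 + 24 + 2 \cdot 24^{2}} \left(-3\right) = \frac{3}{-2 + 24 + 2 \cdot 576} \left(-3\right) = \frac{3}{-2 + 24 + 1152} \left(-3\right) = \frac{3}{1174} \left(-3\right) = - \frac{9}{1174}$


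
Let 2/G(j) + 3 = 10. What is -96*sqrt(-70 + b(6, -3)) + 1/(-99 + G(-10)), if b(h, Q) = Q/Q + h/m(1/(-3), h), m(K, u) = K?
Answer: -7/691 - 96*I*sqrt(87) ≈ -0.01013 - 895.43*I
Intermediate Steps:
G(j) = 2/7 (G(j) = 2/(-3 + 10) = 2/7)
b(h, Q) = 1 - 3*h (b(h, Q) = Q/Q + h/(1/(-3)) = 1 + h/(-1/3) = 1 + h*(-3) = 1 - 3*h)
-96*sqrt(-70 + b(6, -3)) + 1/(-99 + G(-10)) = -96*sqrt(-70 + (1 - 3*6)) + 1/(-99 + 2/7) = -96*sqrt(-70 + (1 - 18)) + 1/(-691/7) = -96*sqrt(-70 - 17) - 7/691 = -96*I*sqrt(87) - 7/691 = -7/691 - 96*I*sqrt(87)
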